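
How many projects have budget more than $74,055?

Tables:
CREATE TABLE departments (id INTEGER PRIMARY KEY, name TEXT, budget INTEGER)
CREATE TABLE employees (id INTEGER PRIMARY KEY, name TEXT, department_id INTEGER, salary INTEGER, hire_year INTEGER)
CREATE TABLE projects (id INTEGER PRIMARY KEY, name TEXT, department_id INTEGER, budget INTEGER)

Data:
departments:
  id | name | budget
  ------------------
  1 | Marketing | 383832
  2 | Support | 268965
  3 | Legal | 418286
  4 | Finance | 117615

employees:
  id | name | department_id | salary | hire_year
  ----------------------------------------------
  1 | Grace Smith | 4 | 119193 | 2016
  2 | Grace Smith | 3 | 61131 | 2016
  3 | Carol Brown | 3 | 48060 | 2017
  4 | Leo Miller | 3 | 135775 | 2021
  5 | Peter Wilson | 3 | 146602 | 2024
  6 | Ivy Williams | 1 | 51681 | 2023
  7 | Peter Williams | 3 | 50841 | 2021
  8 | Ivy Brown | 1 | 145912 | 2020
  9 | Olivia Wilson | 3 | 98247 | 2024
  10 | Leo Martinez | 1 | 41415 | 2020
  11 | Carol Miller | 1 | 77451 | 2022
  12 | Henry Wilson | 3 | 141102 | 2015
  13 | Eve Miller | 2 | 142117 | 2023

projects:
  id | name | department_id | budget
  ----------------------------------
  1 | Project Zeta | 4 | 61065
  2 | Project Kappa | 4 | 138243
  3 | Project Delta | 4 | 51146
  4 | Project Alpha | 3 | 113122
SELECT COUNT(*) FROM projects WHERE budget > 74055

Execution result:
2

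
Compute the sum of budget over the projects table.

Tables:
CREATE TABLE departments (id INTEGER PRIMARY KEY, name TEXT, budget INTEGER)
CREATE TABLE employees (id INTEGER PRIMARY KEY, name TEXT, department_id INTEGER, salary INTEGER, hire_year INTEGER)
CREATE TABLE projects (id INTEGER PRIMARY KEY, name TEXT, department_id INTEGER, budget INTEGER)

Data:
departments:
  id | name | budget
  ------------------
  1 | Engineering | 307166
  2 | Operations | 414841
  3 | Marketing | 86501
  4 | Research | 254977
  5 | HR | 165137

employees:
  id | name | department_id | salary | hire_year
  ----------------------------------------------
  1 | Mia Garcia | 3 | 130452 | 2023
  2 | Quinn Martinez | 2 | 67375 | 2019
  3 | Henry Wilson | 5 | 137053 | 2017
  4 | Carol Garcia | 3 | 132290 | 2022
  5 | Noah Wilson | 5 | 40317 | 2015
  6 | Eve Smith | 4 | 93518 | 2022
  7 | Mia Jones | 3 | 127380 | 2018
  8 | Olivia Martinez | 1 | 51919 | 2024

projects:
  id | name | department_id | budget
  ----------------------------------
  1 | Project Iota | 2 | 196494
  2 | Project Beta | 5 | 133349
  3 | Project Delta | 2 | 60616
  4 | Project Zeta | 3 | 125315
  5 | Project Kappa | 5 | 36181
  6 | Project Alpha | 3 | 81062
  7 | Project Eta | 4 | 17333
SELECT SUM(budget) FROM projects

Execution result:
650350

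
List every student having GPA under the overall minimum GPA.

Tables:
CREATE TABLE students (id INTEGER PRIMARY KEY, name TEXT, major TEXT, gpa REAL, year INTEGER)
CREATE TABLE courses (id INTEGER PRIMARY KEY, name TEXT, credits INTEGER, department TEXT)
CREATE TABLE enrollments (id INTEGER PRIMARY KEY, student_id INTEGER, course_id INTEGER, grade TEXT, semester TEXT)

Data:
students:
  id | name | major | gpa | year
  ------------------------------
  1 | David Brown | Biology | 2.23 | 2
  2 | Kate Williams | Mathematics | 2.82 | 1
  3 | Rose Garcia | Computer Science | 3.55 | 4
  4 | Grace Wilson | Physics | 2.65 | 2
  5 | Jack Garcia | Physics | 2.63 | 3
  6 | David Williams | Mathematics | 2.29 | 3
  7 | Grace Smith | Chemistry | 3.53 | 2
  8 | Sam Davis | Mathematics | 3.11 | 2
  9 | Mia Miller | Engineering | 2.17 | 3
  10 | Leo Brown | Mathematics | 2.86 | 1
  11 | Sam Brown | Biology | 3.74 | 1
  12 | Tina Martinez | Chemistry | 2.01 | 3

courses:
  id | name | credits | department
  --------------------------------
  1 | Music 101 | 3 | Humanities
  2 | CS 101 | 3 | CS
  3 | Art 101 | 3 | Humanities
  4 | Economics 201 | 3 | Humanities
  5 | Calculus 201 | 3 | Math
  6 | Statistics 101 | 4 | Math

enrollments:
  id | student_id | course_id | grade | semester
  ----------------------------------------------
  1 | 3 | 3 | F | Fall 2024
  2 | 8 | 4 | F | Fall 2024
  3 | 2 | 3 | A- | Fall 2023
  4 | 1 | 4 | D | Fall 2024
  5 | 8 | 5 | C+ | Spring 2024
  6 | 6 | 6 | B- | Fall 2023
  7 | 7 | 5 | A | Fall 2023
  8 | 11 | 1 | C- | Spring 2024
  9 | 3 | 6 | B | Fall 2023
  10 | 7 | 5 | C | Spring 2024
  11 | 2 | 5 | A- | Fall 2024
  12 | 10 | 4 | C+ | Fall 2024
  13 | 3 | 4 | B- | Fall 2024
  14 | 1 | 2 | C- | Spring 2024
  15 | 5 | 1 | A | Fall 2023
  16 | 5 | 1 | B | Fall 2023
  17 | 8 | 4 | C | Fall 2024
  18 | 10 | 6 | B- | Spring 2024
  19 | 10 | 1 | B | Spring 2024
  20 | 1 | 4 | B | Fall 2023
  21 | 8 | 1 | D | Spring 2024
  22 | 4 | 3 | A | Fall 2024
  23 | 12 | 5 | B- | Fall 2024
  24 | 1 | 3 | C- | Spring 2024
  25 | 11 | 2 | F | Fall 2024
SELECT name, gpa FROM students WHERE gpa < (SELECT MIN(gpa) FROM students)

Execution result:
(no rows)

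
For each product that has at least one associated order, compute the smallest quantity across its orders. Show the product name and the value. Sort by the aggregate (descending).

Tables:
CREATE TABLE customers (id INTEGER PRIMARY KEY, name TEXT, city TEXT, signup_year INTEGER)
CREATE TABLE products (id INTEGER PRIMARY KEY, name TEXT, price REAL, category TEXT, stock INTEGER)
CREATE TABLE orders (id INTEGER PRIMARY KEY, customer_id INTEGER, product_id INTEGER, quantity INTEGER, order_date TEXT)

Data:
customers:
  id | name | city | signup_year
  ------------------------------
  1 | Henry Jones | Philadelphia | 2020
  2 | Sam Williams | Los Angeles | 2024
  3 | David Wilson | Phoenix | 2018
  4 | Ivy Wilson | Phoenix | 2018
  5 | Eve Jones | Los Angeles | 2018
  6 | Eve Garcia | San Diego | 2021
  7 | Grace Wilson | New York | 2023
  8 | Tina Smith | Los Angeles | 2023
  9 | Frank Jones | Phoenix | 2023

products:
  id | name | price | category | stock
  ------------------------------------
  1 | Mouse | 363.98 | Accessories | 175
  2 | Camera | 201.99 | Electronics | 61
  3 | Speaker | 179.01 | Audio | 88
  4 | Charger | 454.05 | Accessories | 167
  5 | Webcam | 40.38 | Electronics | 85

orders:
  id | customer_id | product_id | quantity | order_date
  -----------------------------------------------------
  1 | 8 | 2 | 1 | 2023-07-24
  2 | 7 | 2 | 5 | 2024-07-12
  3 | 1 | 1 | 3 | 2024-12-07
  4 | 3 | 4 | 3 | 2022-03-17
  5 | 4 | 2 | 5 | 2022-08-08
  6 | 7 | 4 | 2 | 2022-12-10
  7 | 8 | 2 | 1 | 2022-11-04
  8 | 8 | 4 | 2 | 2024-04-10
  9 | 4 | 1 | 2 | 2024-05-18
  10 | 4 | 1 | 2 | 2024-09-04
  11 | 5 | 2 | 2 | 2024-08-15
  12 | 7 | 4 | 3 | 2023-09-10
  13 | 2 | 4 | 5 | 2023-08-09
SELECT p.name, MIN(c.quantity) AS min_quantity FROM orders c JOIN products p ON c.product_id = p.id GROUP BY p.id, p.name ORDER BY min_quantity DESC

Execution result:
name | min_quantity
Mouse | 2
Charger | 2
Camera | 1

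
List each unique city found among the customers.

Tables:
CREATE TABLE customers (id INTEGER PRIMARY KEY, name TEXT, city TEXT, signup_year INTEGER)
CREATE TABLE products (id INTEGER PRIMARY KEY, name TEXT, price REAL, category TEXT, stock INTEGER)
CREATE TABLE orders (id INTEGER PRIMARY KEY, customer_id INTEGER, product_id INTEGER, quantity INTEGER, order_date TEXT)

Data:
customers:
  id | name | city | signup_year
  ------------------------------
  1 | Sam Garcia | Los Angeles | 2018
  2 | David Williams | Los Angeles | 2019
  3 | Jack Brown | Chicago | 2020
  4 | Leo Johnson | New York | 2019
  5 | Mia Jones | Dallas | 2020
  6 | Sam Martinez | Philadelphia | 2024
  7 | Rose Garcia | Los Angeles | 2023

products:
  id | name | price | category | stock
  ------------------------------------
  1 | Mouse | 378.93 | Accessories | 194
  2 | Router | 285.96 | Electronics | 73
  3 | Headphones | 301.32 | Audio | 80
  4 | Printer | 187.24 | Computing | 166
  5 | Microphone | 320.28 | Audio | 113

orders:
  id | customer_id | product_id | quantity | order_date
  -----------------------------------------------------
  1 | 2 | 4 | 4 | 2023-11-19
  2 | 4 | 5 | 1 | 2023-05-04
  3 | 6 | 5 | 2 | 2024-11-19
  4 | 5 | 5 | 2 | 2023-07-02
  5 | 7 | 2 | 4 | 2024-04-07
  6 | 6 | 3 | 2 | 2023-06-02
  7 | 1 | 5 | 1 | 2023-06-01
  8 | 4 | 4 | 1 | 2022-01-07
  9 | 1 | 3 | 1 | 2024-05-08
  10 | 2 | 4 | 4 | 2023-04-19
SELECT DISTINCT city FROM customers

Execution result:
city
Los Angeles
Chicago
New York
Dallas
Philadelphia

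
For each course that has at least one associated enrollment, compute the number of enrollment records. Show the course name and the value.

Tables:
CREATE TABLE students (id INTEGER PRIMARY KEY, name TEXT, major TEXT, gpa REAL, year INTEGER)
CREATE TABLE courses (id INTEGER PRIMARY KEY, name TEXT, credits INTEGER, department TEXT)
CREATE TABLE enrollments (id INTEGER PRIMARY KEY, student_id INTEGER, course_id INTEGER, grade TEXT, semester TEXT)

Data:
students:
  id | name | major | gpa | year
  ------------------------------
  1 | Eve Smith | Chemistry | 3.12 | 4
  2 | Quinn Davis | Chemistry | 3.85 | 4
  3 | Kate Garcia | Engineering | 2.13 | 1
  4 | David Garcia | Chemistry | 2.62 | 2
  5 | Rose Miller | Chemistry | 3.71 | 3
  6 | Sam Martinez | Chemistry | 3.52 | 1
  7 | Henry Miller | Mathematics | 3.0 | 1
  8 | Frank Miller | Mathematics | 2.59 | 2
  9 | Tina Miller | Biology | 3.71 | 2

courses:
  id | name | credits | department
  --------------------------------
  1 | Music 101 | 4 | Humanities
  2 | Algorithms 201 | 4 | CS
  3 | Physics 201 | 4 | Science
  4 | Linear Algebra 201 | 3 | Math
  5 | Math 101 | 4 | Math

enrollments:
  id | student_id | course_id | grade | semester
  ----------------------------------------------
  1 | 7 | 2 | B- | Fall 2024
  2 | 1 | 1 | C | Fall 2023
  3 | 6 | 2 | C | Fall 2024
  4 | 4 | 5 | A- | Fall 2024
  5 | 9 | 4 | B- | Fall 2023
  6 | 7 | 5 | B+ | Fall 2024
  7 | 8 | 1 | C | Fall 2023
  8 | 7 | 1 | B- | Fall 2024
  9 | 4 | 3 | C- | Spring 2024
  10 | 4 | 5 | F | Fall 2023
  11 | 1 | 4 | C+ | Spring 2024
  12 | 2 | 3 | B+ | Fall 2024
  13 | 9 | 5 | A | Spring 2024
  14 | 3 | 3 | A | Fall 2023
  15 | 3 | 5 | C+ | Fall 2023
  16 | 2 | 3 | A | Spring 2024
SELECT p.name, COUNT(*) AS n FROM enrollments c JOIN courses p ON c.course_id = p.id GROUP BY p.id, p.name

Execution result:
name | n
Music 101 | 3
Algorithms 201 | 2
Physics 201 | 4
Linear Algebra 201 | 2
Math 101 | 5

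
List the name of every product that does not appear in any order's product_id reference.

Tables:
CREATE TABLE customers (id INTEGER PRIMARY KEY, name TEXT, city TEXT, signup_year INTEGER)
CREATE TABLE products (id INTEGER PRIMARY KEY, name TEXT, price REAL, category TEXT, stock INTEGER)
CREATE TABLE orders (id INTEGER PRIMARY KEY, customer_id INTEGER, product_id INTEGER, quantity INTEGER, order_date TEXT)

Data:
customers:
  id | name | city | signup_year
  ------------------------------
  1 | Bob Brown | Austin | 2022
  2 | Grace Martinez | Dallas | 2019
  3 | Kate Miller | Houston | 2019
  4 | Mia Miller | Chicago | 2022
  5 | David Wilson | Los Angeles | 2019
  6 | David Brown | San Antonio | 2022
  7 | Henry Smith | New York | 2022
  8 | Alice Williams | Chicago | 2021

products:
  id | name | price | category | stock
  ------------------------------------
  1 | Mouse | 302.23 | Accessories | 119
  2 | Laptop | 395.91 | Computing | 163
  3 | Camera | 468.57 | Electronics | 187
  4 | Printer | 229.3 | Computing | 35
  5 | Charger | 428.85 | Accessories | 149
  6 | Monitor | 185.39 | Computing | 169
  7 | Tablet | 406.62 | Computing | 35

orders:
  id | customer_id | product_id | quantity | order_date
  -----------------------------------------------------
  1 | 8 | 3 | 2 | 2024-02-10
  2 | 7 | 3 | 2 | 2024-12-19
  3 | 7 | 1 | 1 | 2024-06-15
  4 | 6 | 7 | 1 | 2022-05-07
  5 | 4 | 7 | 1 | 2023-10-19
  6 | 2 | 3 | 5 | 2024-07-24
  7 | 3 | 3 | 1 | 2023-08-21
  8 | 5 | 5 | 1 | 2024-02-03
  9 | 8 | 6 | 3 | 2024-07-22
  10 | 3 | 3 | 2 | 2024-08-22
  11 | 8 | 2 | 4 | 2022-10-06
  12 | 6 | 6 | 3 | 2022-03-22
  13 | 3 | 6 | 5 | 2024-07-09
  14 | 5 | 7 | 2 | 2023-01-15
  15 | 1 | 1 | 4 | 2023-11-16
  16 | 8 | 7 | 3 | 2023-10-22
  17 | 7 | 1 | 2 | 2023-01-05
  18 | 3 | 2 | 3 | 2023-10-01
SELECT p.name FROM products p LEFT JOIN orders c ON c.product_id = p.id WHERE c.id IS NULL

Execution result:
Printer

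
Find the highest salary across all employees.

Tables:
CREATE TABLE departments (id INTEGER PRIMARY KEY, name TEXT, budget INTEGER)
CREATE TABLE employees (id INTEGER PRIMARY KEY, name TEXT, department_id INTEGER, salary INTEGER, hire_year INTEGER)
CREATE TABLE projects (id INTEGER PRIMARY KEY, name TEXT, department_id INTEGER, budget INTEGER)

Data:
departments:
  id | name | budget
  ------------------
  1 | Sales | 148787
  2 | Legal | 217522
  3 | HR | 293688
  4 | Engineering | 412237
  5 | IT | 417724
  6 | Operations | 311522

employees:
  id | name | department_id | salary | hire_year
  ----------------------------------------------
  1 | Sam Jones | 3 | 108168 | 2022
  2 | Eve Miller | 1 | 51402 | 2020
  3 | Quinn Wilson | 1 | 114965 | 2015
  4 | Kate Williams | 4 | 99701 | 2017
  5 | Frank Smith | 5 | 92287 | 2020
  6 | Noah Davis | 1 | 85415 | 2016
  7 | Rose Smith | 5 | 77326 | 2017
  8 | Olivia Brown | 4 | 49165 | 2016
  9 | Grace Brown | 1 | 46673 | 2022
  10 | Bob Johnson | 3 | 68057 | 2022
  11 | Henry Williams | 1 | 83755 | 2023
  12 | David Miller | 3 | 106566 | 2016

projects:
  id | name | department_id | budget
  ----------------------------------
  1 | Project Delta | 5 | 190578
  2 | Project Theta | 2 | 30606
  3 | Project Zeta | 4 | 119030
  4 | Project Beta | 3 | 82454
SELECT MAX(salary) FROM employees

Execution result:
114965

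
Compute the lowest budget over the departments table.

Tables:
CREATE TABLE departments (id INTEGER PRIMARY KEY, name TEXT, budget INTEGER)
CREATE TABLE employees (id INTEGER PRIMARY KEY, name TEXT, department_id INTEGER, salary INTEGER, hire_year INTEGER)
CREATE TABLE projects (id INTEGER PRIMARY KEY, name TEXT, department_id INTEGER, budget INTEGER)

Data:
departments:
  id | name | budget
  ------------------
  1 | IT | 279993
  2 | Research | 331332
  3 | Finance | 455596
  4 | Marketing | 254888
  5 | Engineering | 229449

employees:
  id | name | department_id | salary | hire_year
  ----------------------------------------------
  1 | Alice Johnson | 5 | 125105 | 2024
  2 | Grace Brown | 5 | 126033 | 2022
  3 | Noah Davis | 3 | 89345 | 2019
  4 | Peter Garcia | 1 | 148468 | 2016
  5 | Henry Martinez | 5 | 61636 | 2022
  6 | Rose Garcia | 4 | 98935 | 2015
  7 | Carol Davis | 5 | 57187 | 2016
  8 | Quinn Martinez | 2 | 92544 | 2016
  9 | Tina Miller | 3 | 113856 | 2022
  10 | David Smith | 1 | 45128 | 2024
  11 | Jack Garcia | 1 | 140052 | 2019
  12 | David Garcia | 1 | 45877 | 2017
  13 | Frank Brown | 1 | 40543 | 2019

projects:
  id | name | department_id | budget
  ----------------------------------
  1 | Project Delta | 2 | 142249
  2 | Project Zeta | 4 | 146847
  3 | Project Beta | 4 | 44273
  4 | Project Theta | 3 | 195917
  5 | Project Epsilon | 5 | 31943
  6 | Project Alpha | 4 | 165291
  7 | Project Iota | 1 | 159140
SELECT MIN(budget) FROM departments

Execution result:
229449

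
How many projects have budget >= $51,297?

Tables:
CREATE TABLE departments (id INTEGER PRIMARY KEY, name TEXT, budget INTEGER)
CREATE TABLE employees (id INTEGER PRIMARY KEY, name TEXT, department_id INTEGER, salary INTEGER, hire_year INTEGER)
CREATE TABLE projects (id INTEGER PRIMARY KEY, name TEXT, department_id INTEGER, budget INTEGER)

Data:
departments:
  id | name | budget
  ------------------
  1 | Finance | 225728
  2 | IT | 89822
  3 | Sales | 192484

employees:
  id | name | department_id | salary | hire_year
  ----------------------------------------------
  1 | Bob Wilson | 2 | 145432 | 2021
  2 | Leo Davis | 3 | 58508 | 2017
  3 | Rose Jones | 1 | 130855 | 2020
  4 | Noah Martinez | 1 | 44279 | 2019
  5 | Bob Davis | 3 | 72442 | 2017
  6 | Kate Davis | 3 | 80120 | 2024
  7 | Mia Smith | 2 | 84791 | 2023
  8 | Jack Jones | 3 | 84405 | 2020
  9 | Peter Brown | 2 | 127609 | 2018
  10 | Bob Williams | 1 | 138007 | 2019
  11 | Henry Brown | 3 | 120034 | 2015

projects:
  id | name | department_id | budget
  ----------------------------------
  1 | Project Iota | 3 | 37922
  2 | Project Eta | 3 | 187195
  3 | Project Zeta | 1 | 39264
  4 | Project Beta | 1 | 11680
SELECT COUNT(*) FROM projects WHERE budget >= 51297

Execution result:
1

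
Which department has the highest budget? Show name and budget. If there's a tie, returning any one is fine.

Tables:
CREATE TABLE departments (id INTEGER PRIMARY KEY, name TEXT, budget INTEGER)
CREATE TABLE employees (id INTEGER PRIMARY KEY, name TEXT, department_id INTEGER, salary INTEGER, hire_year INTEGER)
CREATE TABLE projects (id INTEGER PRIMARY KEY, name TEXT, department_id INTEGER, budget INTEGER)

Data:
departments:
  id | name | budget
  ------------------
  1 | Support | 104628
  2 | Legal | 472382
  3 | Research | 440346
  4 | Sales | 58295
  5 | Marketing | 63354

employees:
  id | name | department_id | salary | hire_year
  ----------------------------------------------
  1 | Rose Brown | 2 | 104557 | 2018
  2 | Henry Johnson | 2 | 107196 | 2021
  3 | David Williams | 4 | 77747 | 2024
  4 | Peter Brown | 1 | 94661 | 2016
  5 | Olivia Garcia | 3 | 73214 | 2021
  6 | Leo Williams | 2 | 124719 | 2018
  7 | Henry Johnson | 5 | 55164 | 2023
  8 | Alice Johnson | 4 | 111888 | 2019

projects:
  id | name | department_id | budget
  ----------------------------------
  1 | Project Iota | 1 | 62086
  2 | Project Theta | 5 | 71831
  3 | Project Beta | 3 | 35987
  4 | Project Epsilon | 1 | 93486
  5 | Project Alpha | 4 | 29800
SELECT name, budget FROM departments ORDER BY budget DESC LIMIT 1

Execution result:
name | budget
Legal | 472382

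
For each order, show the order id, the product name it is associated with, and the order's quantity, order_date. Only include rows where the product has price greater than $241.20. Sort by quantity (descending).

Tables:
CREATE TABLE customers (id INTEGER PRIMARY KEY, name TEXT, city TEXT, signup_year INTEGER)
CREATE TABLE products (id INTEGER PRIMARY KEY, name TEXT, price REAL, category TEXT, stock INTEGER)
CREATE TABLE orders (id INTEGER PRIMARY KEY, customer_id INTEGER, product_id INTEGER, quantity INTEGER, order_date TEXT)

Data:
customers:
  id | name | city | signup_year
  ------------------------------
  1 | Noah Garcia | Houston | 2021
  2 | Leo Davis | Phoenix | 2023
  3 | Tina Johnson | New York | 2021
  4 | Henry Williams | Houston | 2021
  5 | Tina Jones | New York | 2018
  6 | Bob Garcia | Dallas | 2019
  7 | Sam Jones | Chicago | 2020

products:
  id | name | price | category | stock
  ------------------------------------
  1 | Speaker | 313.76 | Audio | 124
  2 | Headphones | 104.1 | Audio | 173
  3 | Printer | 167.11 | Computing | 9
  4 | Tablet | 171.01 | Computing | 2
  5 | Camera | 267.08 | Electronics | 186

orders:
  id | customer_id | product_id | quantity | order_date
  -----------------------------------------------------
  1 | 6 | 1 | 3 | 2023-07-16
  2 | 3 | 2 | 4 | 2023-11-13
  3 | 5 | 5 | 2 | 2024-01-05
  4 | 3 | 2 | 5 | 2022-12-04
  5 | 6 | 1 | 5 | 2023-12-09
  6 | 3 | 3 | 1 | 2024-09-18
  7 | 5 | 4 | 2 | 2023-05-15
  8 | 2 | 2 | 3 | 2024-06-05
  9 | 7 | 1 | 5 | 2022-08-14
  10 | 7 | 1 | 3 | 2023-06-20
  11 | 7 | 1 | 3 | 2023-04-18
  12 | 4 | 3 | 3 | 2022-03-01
SELECT c.id, p.name AS product, c.quantity, c.order_date FROM orders c JOIN products p ON c.product_id = p.id WHERE p.price > 241.2 ORDER BY c.quantity DESC

Execution result:
id | product | quantity | order_date
5 | Speaker | 5 | 2023-12-09
9 | Speaker | 5 | 2022-08-14
1 | Speaker | 3 | 2023-07-16
10 | Speaker | 3 | 2023-06-20
11 | Speaker | 3 | 2023-04-18
3 | Camera | 2 | 2024-01-05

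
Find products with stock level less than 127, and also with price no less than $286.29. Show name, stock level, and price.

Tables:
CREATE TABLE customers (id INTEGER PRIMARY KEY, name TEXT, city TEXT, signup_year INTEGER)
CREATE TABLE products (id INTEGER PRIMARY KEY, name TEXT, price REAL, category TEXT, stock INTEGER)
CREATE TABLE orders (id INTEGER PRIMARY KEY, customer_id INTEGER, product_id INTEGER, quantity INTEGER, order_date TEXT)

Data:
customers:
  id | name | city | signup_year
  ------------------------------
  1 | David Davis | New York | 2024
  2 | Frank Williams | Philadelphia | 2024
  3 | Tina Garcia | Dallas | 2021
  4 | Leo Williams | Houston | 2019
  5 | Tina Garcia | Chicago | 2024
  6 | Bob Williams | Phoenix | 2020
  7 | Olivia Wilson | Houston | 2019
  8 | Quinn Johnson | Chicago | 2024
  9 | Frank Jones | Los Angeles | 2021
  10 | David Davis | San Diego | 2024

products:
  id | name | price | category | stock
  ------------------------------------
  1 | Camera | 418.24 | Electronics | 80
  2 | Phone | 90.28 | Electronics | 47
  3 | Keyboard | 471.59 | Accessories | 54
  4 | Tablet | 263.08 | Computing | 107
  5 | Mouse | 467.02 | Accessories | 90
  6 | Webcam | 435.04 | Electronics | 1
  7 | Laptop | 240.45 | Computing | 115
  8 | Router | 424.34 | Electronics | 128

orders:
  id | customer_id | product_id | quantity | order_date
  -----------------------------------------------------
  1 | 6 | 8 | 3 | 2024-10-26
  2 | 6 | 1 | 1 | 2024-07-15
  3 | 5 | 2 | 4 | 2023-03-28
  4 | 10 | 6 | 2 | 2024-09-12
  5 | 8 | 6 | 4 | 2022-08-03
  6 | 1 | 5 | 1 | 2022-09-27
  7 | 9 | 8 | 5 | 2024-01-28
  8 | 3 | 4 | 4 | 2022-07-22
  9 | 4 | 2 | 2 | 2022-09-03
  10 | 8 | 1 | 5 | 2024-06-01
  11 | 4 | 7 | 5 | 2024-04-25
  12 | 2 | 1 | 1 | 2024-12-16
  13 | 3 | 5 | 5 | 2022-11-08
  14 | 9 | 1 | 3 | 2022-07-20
SELECT name, stock, price FROM products WHERE stock < 127 AND price >= 286.29

Execution result:
name | stock | price
Camera | 80 | 418.24
Keyboard | 54 | 471.59
Mouse | 90 | 467.02
Webcam | 1 | 435.04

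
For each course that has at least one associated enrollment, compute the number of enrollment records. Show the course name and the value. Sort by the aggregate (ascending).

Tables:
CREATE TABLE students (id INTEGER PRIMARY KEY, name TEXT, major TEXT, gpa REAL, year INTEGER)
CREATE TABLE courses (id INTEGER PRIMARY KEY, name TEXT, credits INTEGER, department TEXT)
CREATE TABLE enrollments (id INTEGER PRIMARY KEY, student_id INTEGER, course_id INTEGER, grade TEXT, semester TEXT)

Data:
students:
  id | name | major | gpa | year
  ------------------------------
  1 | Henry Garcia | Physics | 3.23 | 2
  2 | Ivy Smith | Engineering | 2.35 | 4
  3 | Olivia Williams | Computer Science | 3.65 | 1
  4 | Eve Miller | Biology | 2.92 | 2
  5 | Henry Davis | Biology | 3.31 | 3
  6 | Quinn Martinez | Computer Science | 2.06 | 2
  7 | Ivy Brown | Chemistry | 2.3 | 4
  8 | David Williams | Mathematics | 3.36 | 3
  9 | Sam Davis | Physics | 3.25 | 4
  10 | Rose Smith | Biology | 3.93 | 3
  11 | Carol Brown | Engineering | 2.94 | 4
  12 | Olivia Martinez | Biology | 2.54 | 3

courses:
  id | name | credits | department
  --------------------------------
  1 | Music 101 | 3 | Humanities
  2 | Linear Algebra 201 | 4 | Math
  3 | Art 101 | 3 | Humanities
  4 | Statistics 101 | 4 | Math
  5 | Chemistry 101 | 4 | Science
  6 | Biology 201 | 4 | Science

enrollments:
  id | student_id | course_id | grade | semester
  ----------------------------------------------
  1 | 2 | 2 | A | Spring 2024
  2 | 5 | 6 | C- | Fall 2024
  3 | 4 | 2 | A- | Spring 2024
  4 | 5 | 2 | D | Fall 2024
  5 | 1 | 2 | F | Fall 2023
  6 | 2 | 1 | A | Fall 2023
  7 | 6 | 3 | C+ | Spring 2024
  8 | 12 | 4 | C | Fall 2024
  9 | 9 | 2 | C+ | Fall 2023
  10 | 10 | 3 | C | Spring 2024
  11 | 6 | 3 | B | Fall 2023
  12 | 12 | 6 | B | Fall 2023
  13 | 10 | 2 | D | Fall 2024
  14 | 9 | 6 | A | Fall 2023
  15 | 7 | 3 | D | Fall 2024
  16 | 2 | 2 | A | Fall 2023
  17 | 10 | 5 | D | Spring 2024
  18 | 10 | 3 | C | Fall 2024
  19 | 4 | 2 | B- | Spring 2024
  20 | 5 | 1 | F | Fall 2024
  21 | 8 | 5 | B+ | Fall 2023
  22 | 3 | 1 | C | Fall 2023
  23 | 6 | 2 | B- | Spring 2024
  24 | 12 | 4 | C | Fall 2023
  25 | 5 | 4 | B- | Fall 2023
SELECT p.name, COUNT(*) AS n FROM enrollments c JOIN courses p ON c.course_id = p.id GROUP BY p.id, p.name ORDER BY n ASC

Execution result:
name | n
Chemistry 101 | 2
Music 101 | 3
Statistics 101 | 3
Biology 201 | 3
Art 101 | 5
Linear Algebra 201 | 9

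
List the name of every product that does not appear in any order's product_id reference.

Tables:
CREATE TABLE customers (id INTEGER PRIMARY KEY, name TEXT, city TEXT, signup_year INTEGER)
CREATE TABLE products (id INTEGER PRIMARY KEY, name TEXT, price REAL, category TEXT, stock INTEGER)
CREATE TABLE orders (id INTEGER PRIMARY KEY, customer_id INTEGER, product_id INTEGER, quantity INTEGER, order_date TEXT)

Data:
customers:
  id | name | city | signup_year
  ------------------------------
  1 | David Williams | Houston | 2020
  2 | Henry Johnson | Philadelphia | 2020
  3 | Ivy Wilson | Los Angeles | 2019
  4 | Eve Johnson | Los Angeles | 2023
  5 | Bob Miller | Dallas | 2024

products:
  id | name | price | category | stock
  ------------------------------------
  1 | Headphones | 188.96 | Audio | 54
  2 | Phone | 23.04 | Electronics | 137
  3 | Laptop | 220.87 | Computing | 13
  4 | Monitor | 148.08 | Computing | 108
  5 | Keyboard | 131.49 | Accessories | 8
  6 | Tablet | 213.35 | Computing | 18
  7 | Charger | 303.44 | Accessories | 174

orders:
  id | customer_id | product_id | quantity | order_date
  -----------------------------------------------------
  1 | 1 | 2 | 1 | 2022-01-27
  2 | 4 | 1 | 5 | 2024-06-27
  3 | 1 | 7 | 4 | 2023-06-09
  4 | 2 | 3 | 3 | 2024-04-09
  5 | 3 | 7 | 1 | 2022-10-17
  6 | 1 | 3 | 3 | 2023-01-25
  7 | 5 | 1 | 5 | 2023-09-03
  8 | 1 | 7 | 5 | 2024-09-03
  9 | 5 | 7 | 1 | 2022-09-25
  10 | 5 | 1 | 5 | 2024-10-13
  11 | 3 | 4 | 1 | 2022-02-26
SELECT p.name FROM products p LEFT JOIN orders c ON c.product_id = p.id WHERE c.id IS NULL

Execution result:
name
Keyboard
Tablet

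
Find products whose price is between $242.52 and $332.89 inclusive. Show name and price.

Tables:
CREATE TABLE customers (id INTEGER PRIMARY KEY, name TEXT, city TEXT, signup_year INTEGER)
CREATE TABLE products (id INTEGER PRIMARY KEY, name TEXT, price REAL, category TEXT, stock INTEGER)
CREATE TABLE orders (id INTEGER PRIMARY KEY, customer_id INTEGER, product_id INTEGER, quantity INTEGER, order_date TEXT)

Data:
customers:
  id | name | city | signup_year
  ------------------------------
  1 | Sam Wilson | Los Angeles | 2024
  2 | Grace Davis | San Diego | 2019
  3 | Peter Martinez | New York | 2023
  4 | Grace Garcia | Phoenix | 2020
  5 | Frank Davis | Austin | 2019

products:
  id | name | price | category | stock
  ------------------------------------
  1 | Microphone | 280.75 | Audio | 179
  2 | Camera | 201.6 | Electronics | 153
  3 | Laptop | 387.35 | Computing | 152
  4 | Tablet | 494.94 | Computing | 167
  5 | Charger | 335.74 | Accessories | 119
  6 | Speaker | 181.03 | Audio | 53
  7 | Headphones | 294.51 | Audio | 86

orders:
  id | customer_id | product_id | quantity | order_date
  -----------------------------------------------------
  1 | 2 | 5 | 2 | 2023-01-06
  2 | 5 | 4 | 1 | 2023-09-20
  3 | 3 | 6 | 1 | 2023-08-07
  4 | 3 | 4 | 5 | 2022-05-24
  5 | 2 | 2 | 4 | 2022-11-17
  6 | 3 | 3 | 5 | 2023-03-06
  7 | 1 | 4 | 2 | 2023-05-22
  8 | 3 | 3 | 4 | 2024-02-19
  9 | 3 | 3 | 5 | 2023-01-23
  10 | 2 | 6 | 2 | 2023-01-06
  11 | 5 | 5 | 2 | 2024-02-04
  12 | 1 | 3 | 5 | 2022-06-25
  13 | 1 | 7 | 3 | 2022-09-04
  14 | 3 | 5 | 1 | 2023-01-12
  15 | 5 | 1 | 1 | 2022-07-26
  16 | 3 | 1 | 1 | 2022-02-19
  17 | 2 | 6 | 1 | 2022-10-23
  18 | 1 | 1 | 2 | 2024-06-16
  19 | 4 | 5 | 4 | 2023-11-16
SELECT name, price FROM products WHERE price BETWEEN 242.52 AND 332.89

Execution result:
name | price
Microphone | 280.75
Headphones | 294.51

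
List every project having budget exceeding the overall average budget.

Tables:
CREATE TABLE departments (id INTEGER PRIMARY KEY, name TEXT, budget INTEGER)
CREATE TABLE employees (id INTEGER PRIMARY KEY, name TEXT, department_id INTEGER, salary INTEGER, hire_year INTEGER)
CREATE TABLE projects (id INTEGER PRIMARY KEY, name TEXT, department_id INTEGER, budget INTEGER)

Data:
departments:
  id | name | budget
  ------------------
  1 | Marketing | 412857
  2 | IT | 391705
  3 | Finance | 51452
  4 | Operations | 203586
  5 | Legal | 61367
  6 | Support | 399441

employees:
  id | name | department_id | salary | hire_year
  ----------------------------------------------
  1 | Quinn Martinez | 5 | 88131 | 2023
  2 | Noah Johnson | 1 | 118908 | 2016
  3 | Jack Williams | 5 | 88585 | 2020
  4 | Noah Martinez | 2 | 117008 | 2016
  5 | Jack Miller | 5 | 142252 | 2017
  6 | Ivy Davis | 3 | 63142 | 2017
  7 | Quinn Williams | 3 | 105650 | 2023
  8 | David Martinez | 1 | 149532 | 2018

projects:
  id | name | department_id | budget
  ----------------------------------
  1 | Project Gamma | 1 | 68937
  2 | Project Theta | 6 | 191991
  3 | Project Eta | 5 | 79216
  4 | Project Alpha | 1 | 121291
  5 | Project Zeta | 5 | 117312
SELECT name, budget FROM projects WHERE budget > (SELECT AVG(budget) FROM projects)

Execution result:
name | budget
Project Theta | 191991
Project Alpha | 121291
Project Zeta | 117312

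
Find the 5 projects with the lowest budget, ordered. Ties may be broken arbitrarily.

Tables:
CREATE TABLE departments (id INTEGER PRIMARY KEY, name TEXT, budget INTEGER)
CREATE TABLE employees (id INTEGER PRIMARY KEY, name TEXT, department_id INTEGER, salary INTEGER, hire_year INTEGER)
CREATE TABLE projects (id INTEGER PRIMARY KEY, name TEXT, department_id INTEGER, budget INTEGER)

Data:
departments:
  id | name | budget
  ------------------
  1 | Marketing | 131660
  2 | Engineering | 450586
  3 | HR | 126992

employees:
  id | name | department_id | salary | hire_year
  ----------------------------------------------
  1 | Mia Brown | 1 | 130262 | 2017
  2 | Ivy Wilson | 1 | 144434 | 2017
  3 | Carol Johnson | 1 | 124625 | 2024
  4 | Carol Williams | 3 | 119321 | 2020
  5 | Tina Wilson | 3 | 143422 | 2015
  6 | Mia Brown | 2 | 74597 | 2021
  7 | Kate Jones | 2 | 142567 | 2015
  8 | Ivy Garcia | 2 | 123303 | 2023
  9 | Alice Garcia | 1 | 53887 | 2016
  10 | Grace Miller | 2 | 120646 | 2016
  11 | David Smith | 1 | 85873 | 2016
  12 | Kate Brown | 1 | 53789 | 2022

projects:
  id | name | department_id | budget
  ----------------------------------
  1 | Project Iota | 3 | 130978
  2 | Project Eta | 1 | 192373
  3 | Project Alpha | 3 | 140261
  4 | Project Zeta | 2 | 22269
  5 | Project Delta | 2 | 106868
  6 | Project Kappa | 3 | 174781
SELECT name, budget FROM projects ORDER BY budget ASC LIMIT 5

Execution result:
name | budget
Project Zeta | 22269
Project Delta | 106868
Project Iota | 130978
Project Alpha | 140261
Project Kappa | 174781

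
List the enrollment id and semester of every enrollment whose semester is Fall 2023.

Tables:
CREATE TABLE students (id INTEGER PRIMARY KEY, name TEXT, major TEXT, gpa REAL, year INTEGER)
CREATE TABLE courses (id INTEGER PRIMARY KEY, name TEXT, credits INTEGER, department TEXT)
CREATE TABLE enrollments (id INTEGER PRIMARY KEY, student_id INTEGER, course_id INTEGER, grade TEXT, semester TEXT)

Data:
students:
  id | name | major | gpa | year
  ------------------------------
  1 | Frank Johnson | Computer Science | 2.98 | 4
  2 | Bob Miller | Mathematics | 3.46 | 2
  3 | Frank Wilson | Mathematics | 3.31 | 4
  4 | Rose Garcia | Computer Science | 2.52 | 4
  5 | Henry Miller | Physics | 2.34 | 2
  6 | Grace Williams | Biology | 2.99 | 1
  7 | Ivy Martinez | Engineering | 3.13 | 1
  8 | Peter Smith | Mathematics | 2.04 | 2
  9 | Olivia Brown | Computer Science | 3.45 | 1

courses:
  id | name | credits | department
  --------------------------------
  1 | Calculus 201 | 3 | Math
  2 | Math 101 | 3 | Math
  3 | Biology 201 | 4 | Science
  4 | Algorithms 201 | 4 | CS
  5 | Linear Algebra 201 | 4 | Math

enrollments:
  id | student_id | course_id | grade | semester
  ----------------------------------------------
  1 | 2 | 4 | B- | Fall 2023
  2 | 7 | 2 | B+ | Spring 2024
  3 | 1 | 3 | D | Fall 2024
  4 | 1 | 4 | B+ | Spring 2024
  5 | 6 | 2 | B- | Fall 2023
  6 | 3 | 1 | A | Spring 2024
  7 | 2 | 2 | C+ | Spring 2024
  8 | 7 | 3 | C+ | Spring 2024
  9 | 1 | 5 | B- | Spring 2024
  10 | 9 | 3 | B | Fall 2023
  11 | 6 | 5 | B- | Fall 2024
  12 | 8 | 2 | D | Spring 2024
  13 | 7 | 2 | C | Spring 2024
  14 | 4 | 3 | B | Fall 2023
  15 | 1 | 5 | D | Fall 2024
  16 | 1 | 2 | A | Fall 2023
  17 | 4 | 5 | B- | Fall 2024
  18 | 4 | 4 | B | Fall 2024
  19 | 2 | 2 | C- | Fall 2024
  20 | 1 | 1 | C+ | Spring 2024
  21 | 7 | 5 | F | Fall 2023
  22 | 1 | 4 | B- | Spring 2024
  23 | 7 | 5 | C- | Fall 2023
SELECT id, semester FROM enrollments WHERE semester = 'Fall 2023'

Execution result:
id | semester
1 | Fall 2023
5 | Fall 2023
10 | Fall 2023
14 | Fall 2023
16 | Fall 2023
21 | Fall 2023
23 | Fall 2023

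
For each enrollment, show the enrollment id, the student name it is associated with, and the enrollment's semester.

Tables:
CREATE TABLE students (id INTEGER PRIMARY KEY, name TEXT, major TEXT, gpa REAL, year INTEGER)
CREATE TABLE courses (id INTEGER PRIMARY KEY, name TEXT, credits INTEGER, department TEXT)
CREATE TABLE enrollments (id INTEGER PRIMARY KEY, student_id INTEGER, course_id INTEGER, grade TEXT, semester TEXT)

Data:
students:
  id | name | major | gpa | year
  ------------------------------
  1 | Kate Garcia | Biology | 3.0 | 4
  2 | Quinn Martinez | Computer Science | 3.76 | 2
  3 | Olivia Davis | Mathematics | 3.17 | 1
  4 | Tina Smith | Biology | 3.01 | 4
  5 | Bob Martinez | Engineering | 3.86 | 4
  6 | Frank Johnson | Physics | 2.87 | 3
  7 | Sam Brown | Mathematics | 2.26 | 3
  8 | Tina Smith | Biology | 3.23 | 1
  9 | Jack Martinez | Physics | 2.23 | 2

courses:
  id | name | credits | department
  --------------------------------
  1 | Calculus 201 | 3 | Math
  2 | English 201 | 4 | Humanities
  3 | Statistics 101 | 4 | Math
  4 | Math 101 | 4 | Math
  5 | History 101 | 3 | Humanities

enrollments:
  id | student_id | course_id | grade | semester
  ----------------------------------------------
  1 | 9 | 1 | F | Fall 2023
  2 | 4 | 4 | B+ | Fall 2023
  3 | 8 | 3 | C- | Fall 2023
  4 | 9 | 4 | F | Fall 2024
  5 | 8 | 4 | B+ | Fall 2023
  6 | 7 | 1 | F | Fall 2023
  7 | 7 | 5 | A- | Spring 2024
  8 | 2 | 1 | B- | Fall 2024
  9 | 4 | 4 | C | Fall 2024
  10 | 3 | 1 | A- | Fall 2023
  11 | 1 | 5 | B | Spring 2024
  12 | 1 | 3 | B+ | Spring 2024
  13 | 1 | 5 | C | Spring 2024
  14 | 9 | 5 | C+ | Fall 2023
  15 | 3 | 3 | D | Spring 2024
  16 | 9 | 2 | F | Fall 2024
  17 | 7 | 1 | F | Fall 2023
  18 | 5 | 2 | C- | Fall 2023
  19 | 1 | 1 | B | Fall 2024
SELECT c.id, p.name AS student, c.semester FROM enrollments c JOIN students p ON c.student_id = p.id

Execution result:
id | student | semester
1 | Jack Martinez | Fall 2023
2 | Tina Smith | Fall 2023
3 | Tina Smith | Fall 2023
4 | Jack Martinez | Fall 2024
5 | Tina Smith | Fall 2023
6 | Sam Brown | Fall 2023
7 | Sam Brown | Spring 2024
8 | Quinn Martinez | Fall 2024
9 | Tina Smith | Fall 2024
10 | Olivia Davis | Fall 2023
11 | Kate Garcia | Spring 2024
12 | Kate Garcia | Spring 2024
13 | Kate Garcia | Spring 2024
14 | Jack Martinez | Fall 2023
15 | Olivia Davis | Spring 2024
16 | Jack Martinez | Fall 2024
17 | Sam Brown | Fall 2023
18 | Bob Martinez | Fall 2023
19 | Kate Garcia | Fall 2024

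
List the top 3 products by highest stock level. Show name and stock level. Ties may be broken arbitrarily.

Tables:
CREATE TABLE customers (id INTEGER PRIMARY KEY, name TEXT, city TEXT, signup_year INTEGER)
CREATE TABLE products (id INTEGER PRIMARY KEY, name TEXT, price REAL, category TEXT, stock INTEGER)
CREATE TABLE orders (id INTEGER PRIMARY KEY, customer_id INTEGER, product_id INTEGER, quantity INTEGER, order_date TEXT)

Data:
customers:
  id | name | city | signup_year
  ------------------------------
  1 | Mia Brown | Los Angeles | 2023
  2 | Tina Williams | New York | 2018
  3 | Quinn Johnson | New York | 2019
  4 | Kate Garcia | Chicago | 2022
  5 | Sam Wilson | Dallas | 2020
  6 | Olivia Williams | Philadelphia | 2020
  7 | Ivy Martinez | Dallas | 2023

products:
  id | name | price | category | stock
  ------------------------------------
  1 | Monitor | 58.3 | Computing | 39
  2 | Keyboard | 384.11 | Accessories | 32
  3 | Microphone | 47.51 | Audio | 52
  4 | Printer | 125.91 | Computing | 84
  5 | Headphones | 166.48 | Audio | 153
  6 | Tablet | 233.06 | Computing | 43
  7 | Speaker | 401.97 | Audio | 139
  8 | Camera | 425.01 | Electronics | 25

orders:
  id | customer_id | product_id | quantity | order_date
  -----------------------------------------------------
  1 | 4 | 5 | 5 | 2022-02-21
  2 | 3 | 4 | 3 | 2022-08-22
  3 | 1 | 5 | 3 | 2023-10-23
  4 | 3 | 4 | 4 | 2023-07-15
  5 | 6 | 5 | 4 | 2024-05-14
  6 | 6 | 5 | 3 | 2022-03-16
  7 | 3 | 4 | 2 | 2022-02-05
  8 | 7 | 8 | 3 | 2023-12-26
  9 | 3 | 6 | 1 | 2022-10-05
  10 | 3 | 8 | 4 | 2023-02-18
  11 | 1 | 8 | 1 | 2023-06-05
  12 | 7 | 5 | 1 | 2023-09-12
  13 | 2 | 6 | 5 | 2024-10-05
SELECT name, stock FROM products ORDER BY stock DESC LIMIT 3

Execution result:
name | stock
Headphones | 153
Speaker | 139
Printer | 84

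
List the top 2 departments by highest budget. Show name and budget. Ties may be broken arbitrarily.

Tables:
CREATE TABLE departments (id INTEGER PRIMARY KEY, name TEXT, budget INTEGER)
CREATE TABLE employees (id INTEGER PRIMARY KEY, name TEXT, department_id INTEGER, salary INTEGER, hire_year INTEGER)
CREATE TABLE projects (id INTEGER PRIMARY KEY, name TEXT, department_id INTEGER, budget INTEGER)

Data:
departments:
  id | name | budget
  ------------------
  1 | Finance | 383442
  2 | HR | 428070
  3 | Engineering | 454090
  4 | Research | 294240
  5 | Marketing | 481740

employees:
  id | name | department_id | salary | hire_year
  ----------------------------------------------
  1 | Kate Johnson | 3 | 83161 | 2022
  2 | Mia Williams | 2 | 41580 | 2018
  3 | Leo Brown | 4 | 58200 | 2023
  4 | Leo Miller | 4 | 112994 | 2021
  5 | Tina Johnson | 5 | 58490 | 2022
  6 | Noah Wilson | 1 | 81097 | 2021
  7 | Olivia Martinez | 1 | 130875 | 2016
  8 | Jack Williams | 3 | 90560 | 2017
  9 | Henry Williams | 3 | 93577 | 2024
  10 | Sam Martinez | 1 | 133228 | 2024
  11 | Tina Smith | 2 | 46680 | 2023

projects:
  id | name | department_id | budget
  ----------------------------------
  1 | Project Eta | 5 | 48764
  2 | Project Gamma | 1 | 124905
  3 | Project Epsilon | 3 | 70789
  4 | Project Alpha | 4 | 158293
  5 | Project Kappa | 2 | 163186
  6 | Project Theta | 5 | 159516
SELECT name, budget FROM departments ORDER BY budget DESC LIMIT 2

Execution result:
name | budget
Marketing | 481740
Engineering | 454090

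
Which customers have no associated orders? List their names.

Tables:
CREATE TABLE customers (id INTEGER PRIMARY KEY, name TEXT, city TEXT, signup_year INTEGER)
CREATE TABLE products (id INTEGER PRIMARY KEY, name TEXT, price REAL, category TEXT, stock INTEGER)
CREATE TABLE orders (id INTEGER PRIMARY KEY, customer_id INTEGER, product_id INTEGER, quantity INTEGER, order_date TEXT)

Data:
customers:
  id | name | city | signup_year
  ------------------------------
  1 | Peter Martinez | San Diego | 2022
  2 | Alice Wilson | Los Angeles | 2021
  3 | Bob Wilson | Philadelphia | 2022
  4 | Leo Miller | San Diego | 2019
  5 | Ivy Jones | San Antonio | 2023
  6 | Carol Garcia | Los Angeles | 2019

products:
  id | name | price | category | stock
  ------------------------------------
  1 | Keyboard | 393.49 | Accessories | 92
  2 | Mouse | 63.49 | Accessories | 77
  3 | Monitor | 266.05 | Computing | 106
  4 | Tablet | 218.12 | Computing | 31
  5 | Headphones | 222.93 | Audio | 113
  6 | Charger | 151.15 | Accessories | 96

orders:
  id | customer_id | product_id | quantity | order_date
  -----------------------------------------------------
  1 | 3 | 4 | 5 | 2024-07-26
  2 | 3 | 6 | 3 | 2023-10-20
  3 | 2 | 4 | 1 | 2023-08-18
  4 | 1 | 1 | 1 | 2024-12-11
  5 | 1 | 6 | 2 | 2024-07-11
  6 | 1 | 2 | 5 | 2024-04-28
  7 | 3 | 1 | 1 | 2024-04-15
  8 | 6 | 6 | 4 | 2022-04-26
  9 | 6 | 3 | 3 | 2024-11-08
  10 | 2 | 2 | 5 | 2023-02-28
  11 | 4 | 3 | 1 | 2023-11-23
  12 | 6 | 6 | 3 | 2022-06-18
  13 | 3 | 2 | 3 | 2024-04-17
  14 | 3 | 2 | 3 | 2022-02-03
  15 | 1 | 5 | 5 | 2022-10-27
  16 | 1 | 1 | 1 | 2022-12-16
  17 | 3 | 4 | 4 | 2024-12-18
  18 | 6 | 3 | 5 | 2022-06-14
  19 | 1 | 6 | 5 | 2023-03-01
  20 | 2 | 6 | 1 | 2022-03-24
SELECT p.name FROM customers p LEFT JOIN orders c ON c.customer_id = p.id WHERE c.id IS NULL

Execution result:
Ivy Jones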